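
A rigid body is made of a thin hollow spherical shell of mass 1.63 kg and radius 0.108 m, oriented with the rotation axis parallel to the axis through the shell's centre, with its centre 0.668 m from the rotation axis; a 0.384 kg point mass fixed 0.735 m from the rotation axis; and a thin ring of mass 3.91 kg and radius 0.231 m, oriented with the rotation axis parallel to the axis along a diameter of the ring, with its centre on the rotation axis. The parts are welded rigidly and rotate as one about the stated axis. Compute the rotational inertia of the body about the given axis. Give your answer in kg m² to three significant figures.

Spherical shell: I_cm = (2/3)MR² = (2/3)(1.63)(0.108)² = 0.012675 kg m²; centre at d = 0.668 m, so the parallel axis theorem gives I = 0.012675 + (1.63)(0.668)² = 0.74002 kg m².
Point mass: I_cm = 0; centre at d = 0.735 m, so the parallel axis theorem gives I = 0 + (0.384)(0.735)² = 0.20745 kg m².
Thin ring: I_cm = (1/2)MR² = (1/2)(3.91)(0.231)² = 0.10432 kg m²; axis through the centre, so I = 0.10432 kg m².
Total I = 0.74002 + 0.20745 + 0.10432 = 1.0518 kg m².

1.05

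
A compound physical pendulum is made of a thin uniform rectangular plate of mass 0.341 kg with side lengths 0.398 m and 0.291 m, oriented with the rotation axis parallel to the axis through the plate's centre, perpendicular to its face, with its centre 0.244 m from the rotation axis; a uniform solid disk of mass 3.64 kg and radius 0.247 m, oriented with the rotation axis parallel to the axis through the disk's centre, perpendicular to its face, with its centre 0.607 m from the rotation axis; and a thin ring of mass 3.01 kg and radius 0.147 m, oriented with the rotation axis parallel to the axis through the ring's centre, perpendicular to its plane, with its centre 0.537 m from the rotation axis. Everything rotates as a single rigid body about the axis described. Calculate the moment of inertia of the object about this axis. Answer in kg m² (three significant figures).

2.41

Rectangular plate: I_cm = (1/12)M(a²+b²) = (1/12)(0.341)[(0.398)² + (0.291)²] = 0.0069077 kg m²; centre at d = 0.244 m, so I = I_cm + Md² gives I = 0.0069077 + (0.341)(0.244)² = 0.027209 kg m².
Solid disk: I_cm = (1/2)MR² = (1/2)(3.64)(0.247)² = 0.11104 kg m²; centre at d = 0.607 m, so I = I_cm + Md² gives I = 0.11104 + (3.64)(0.607)² = 1.4522 kg m².
Thin ring: I_cm = MR² = (3.01)(0.147)² = 0.065043 kg m²; centre at d = 0.537 m, so I = I_cm + Md² gives I = 0.065043 + (3.01)(0.537)² = 0.93303 kg m².
Total I = 0.027209 + 1.4522 + 0.93303 = 2.4124 kg m².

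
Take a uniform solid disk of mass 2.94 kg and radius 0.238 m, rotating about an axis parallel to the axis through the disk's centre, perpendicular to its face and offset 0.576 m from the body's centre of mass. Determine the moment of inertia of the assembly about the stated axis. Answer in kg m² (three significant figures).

I_cm = (1/2)MR² = (1/2)(2.94)(0.238)² = 0.083267 kg m²; centre at d = 0.576 m, so I = I_cm + Md² gives I = 0.083267 + (2.94)(0.576)² = 1.0587 kg m².

1.06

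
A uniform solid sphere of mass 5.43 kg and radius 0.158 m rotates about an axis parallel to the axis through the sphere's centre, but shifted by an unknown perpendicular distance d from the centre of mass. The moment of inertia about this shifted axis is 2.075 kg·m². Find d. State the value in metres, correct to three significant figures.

About the centre-of-mass axis, I_cm = (2/5)MR² = (2/5)(5.43)(0.158)² = 0.054222 kg·m².
Parallel axis theorem: I = I_cm + Md², so Md² = 2.075 − 0.054222 = 2.0208 kg·m².
d = √(2.0208 / 5.43) = 0.61004 m.

0.610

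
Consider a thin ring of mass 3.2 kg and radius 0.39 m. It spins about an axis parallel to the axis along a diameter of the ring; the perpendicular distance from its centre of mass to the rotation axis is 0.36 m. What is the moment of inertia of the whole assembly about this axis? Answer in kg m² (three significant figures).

0.658

I_cm = (1/2)MR² = (1/2)(3.2)(0.39)² = 0.24336 kg m²; centre at d = 0.36 m, so I = I_cm + Md² gives I = 0.24336 + (3.2)(0.36)² = 0.65808 kg m².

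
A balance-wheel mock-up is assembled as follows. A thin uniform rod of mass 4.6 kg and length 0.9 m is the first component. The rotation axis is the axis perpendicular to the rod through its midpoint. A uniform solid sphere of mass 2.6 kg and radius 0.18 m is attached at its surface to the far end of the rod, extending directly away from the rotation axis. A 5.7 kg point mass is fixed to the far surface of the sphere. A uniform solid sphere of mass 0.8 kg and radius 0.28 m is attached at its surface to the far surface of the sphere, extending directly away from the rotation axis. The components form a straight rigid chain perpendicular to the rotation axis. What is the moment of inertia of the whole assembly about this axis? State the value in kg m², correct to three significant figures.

Thin rod: I_cm = (1/12)ML² = (1/12)(4.6)(0.9)² = 0.3105 kg m²; axis through the centre, so I = 0.3105 kg m².
Solid sphere: I_cm = (2/5)MR² = (2/5)(2.6)(0.18)² = 0.033696 kg m²; centre at d = 0.45 + 0.18 = 0.63 m, so the parallel axis theorem gives I = 0.033696 + (2.6)(0.63)² = 1.0656 kg m².
Point mass: I_cm = 0; centre at d = 0.45 + 0.18 + 0.18 = 0.81 m, so the parallel axis theorem gives I = 0 + (5.7)(0.81)² = 3.7398 kg m².
Solid sphere: I_cm = (2/5)MR² = (2/5)(0.8)(0.28)² = 0.025088 kg m²; centre at d = 0.45 + 0.18 + 0.18 + 0.28 = 1.09 m, so the parallel axis theorem gives I = 0.025088 + (0.8)(1.09)² = 0.97557 kg m².
Total I = 0.3105 + 1.0656 + 3.7398 + 0.97557 = 6.0915 kg m².

6.09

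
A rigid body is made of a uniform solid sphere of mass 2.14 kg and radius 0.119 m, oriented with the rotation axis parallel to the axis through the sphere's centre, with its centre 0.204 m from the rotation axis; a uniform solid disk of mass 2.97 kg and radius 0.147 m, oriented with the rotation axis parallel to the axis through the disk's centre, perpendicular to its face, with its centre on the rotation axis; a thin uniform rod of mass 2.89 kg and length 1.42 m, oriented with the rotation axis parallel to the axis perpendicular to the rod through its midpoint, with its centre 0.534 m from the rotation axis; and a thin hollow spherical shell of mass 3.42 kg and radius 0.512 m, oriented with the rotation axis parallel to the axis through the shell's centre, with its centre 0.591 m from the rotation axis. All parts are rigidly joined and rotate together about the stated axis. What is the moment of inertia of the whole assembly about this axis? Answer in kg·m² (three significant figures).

Solid sphere: I_cm = (2/5)MR² = (2/5)(2.14)(0.119)² = 0.012122 kg·m²; centre at d = 0.204 m, so the parallel axis theorem gives I = 0.012122 + (2.14)(0.204)² = 0.10118 kg·m².
Solid disk: I_cm = (1/2)MR² = (1/2)(2.97)(0.147)² = 0.032089 kg·m²; axis through the centre, so I = 0.032089 kg·m².
Thin rod: I_cm = (1/12)ML² = (1/12)(2.89)(1.42)² = 0.48562 kg·m²; centre at d = 0.534 m, so the parallel axis theorem gives I = 0.48562 + (2.89)(0.534)² = 1.3097 kg·m².
Spherical shell: I_cm = (2/3)MR² = (2/3)(3.42)(0.512)² = 0.59769 kg·m²; centre at d = 0.591 m, so the parallel axis theorem gives I = 0.59769 + (3.42)(0.591)² = 1.7922 kg·m².
Total I = 0.10118 + 0.032089 + 1.3097 + 1.7922 = 3.2352 kg·m².

3.24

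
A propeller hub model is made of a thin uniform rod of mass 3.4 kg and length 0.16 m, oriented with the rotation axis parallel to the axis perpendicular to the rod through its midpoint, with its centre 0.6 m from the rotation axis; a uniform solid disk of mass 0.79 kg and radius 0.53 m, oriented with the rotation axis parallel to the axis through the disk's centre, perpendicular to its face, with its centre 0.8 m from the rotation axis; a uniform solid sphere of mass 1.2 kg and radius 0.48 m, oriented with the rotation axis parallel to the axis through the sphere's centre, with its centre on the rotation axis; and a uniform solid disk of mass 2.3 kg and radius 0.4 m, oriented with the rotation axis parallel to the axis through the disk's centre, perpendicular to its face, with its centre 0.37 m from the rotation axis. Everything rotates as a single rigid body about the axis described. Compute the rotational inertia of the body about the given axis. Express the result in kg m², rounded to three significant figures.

2.46

Thin rod: I_cm = (1/12)ML² = (1/12)(3.4)(0.16)² = 0.0072533 kg m²; centre at d = 0.6 m, so the parallel axis theorem gives I = 0.0072533 + (3.4)(0.6)² = 1.2313 kg m².
Solid disk: I_cm = (1/2)MR² = (1/2)(0.79)(0.53)² = 0.11096 kg m²; centre at d = 0.8 m, so the parallel axis theorem gives I = 0.11096 + (0.79)(0.8)² = 0.61656 kg m².
Solid sphere: I_cm = (2/5)MR² = (2/5)(1.2)(0.48)² = 0.11059 kg m²; axis through the centre, so I = 0.11059 kg m².
Solid disk: I_cm = (1/2)MR² = (1/2)(2.3)(0.4)² = 0.184 kg m²; centre at d = 0.37 m, so the parallel axis theorem gives I = 0.184 + (2.3)(0.37)² = 0.49887 kg m².
Total I = 1.2313 + 0.61656 + 0.11059 + 0.49887 = 2.4573 kg m².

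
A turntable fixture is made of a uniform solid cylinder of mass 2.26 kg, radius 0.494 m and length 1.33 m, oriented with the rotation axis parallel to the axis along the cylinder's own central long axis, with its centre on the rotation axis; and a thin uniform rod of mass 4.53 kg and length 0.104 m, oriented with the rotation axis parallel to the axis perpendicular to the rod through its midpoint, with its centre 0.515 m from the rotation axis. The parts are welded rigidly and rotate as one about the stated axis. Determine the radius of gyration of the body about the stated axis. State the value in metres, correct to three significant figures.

0.467

Solid cylinder: I_cm = (1/2)MR² = (1/2)(2.26)(0.494)² = 0.27576 kg m^2; axis through the centre, so I = 0.27576 kg m^2.
Thin rod: I_cm = (1/12)ML² = (1/12)(4.53)(0.104)² = 0.004083 kg m^2; centre at d = 0.515 m, so I = I_cm + Md² gives I = 0.004083 + (4.53)(0.515)² = 1.2056 kg m^2.
Total I = 1.4813 kg m^2; total mass M = 6.79 kg.
k = √(I/M) = √(1.4813/6.79) = 0.46708 m.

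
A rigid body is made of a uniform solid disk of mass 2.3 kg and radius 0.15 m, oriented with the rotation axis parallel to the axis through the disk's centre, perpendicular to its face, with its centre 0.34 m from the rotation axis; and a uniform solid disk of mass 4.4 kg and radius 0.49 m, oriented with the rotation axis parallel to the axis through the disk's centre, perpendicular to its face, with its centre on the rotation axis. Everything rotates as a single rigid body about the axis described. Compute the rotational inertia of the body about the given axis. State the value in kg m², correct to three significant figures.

0.820

Solid disk: I_cm = (1/2)MR² = (1/2)(2.3)(0.15)² = 0.025875 kg m²; centre at d = 0.34 m, so I = I_cm + Md² gives I = 0.025875 + (2.3)(0.34)² = 0.29175 kg m².
Solid disk: I_cm = (1/2)MR² = (1/2)(4.4)(0.49)² = 0.52822 kg m²; axis through the centre, so I = 0.52822 kg m².
Total I = 0.29175 + 0.52822 = 0.81998 kg m².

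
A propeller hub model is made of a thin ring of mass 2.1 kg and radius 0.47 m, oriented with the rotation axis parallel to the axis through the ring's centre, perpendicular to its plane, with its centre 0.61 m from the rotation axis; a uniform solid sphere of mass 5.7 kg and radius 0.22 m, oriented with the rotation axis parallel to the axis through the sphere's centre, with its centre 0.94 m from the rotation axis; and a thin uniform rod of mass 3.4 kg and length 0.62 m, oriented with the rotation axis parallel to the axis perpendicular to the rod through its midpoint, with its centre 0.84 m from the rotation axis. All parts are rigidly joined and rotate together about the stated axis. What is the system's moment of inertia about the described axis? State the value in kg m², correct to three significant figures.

Thin ring: I_cm = MR² = (2.1)(0.47)² = 0.46389 kg m²; centre at d = 0.61 m, so the parallel axis theorem gives I = 0.46389 + (2.1)(0.61)² = 1.2453 kg m².
Solid sphere: I_cm = (2/5)MR² = (2/5)(5.7)(0.22)² = 0.11035 kg m²; centre at d = 0.94 m, so the parallel axis theorem gives I = 0.11035 + (5.7)(0.94)² = 5.1469 kg m².
Thin rod: I_cm = (1/12)ML² = (1/12)(3.4)(0.62)² = 0.10891 kg m²; centre at d = 0.84 m, so the parallel axis theorem gives I = 0.10891 + (3.4)(0.84)² = 2.508 kg m².
Total I = 1.2453 + 5.1469 + 2.508 = 8.9001 kg m².

8.90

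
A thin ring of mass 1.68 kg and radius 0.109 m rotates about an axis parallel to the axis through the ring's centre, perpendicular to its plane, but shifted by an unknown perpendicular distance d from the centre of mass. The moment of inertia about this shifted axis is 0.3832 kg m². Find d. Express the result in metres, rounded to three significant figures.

0.465

About the centre-of-mass axis, I_cm = MR² = (1.68)(0.109)² = 0.01996 kg m².
Parallel axis theorem: I = I_cm + Md², so Md² = 0.3832 − 0.01996 = 0.36324 kg m².
d = √(0.36324 / 1.68) = 0.46499 m.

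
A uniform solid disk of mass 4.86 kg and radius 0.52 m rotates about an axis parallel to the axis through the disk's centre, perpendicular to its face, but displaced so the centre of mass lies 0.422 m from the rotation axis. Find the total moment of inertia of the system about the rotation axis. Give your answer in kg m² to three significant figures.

1.52

I_cm = (1/2)MR² = (1/2)(4.86)(0.52)² = 0.65707 kg m²; centre at d = 0.422 m, so the parallel axis theorem gives I = 0.65707 + (4.86)(0.422)² = 1.5226 kg m².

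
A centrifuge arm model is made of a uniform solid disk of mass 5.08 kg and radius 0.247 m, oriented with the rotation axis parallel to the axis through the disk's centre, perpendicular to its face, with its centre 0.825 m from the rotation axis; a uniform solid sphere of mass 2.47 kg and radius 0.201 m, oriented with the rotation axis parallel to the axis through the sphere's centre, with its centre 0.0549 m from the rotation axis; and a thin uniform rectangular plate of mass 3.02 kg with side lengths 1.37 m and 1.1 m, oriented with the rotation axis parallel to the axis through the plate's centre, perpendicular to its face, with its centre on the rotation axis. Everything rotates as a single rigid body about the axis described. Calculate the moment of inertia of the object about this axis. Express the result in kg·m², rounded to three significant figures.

4.44

Solid disk: I_cm = (1/2)MR² = (1/2)(5.08)(0.247)² = 0.15496 kg·m²; centre at d = 0.825 m, so the parallel axis theorem gives I = 0.15496 + (5.08)(0.825)² = 3.6125 kg·m².
Solid sphere: I_cm = (2/5)MR² = (2/5)(2.47)(0.201)² = 0.039916 kg·m²; centre at d = 0.0549 m, so the parallel axis theorem gives I = 0.039916 + (2.47)(0.0549)² = 0.047361 kg·m².
Rectangular plate: I_cm = (1/12)M(a²+b²) = (1/12)(3.02)[(1.37)² + (1.1)²] = 0.77687 kg·m²; axis through the centre, so I = 0.77687 kg·m².
Total I = 3.6125 + 0.047361 + 0.77687 = 4.4368 kg·m².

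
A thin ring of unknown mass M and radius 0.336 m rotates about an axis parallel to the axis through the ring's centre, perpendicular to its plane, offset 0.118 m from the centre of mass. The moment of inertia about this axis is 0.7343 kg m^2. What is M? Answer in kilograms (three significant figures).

I = I_cm + Md² = MR² + Md² = M·[1·(0.336)² + (0.118)²] = M·0.12682.
So M = 0.7343 / 0.12682 = 5.7901 kg.

5.79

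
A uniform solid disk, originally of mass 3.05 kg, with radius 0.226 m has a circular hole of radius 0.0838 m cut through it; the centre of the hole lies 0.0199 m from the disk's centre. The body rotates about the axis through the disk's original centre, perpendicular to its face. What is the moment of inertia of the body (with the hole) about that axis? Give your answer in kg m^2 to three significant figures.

Unpierced body about its centre: I₀ = (1/2)MR² = (1/2)(3.05)(0.226)² = 0.077891 kg m^2.
The removed disk has mass m = M·(r/R)² = (3.05)(0.0838/0.226)² = 0.41934 kg (same uniform areal density).
Its moment of inertia about the rotation axis (parallel-axis theorem): I_hole = (1/2)mr² + md² = (1/2)(0.41934)(0.0838)² + (0.41934)(0.0199)² = 0.0016385 kg m^2.
Treating the hole as negative mass, I = I₀ − I_hole = 0.077891 − 0.0016385 = 0.076252 kg m^2.

0.0763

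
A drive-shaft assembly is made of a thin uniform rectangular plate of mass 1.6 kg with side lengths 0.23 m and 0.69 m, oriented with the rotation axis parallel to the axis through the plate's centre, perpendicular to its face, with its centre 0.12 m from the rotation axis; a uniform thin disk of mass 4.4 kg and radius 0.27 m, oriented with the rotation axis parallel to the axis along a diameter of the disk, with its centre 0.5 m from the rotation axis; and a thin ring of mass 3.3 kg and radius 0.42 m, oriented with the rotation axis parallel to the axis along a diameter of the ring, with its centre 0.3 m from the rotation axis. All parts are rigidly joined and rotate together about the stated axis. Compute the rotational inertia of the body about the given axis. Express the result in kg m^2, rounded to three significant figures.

1.86

Rectangular plate: I_cm = (1/12)M(a²+b²) = (1/12)(1.6)[(0.23)² + (0.69)²] = 0.070533 kg m^2; centre at d = 0.12 m, so I = I_cm + Md² gives I = 0.070533 + (1.6)(0.12)² = 0.093573 kg m^2.
Thin disk: I_cm = (1/4)MR² = (1/4)(4.4)(0.27)² = 0.08019 kg m^2; centre at d = 0.5 m, so I = I_cm + Md² gives I = 0.08019 + (4.4)(0.5)² = 1.1802 kg m^2.
Thin ring: I_cm = (1/2)MR² = (1/2)(3.3)(0.42)² = 0.29106 kg m^2; centre at d = 0.3 m, so I = I_cm + Md² gives I = 0.29106 + (3.3)(0.3)² = 0.58806 kg m^2.
Total I = 0.093573 + 1.1802 + 0.58806 = 1.8618 kg m^2.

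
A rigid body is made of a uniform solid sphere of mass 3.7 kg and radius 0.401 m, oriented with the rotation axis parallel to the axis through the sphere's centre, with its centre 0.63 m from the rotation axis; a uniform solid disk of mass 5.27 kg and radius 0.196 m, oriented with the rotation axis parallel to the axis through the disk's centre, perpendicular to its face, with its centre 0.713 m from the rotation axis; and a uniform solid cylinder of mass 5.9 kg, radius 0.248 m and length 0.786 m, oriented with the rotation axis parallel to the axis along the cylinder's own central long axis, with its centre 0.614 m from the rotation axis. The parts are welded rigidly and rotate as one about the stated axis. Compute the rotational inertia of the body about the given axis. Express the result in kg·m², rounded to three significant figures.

Solid sphere: I_cm = (2/5)MR² = (2/5)(3.7)(0.401)² = 0.23799 kg·m²; centre at d = 0.63 m, so I = I_cm + Md² gives I = 0.23799 + (3.7)(0.63)² = 1.7065 kg·m².
Solid disk: I_cm = (1/2)MR² = (1/2)(5.27)(0.196)² = 0.10123 kg·m²; centre at d = 0.713 m, so I = I_cm + Md² gives I = 0.10123 + (5.27)(0.713)² = 2.7803 kg·m².
Solid cylinder: I_cm = (1/2)MR² = (1/2)(5.9)(0.248)² = 0.18144 kg·m²; centre at d = 0.614 m, so I = I_cm + Md² gives I = 0.18144 + (5.9)(0.614)² = 2.4057 kg·m².
Total I = 1.7065 + 2.7803 + 2.4057 = 6.8926 kg·m².

6.89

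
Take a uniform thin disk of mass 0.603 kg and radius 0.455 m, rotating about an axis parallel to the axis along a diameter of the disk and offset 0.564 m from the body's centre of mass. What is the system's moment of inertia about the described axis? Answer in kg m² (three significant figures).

0.223

I_cm = (1/4)MR² = (1/4)(0.603)(0.455)² = 0.031209 kg m²; centre at d = 0.564 m, so the parallel axis theorem gives I = 0.031209 + (0.603)(0.564)² = 0.22302 kg m².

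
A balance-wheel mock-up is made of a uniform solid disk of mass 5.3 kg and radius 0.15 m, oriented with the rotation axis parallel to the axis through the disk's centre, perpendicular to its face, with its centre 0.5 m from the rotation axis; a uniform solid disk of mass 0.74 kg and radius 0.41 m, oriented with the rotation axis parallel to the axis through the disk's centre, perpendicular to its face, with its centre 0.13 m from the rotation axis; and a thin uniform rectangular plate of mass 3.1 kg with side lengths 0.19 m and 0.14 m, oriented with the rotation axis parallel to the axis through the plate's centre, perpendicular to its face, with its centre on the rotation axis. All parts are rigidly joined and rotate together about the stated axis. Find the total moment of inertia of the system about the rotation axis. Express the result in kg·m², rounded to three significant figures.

Solid disk: I_cm = (1/2)MR² = (1/2)(5.3)(0.15)² = 0.059625 kg·m²; centre at d = 0.5 m, so I = I_cm + Md² gives I = 0.059625 + (5.3)(0.5)² = 1.3846 kg·m².
Solid disk: I_cm = (1/2)MR² = (1/2)(0.74)(0.41)² = 0.062197 kg·m²; centre at d = 0.13 m, so I = I_cm + Md² gives I = 0.062197 + (0.74)(0.13)² = 0.074703 kg·m².
Rectangular plate: I_cm = (1/12)M(a²+b²) = (1/12)(3.1)[(0.19)² + (0.14)²] = 0.014389 kg·m²; axis through the centre, so I = 0.014389 kg·m².
Total I = 1.3846 + 0.074703 + 0.014389 = 1.4737 kg·m².

1.47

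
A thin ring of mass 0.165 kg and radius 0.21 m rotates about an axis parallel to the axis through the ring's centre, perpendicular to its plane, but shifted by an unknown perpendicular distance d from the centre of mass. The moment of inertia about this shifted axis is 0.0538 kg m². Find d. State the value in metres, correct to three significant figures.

About the centre-of-mass axis, I_cm = MR² = (0.165)(0.21)² = 0.0072765 kg m².
Parallel axis theorem: I = I_cm + Md², so Md² = 0.0538 − 0.0072765 = 0.046524 kg m².
d = √(0.046524 / 0.165) = 0.531 m.

0.531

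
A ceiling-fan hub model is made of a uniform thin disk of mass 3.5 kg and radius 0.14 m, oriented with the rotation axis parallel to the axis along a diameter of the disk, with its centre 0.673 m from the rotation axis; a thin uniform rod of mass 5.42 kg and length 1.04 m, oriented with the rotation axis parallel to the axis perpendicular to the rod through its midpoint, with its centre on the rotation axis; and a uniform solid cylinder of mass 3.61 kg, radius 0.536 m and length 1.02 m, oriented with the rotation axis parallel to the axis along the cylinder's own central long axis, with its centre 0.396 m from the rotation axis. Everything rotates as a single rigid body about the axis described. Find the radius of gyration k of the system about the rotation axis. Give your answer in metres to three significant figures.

0.503

Thin disk: I_cm = (1/4)MR² = (1/4)(3.5)(0.14)² = 0.01715 kg m²; centre at d = 0.673 m, so I = I_cm + Md² gives I = 0.01715 + (3.5)(0.673)² = 1.6024 kg m².
Thin rod: I_cm = (1/12)ML² = (1/12)(5.42)(1.04)² = 0.48852 kg m²; axis through the centre, so I = 0.48852 kg m².
Solid cylinder: I_cm = (1/2)MR² = (1/2)(3.61)(0.536)² = 0.51857 kg m²; centre at d = 0.396 m, so I = I_cm + Md² gives I = 0.51857 + (3.61)(0.396)² = 1.0847 kg m².
Total I = 3.1756 kg m²; total mass M = 12.53 kg.
k = √(I/M) = √(3.1756/12.53) = 0.50343 m.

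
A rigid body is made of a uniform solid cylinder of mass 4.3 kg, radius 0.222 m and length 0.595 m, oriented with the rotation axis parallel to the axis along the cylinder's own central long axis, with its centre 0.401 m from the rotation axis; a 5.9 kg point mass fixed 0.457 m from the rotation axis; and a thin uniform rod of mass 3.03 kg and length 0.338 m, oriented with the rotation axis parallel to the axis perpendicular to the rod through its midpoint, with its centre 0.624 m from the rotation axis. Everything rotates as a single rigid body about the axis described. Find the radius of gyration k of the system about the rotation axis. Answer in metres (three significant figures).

0.495

Solid cylinder: I_cm = (1/2)MR² = (1/2)(4.3)(0.222)² = 0.10596 kg m²; centre at d = 0.401 m, so the parallel axis theorem gives I = 0.10596 + (4.3)(0.401)² = 0.7974 kg m².
Point mass: I_cm = 0; centre at d = 0.457 m, so the parallel axis theorem gives I = 0 + (5.9)(0.457)² = 1.2322 kg m².
Thin rod: I_cm = (1/12)ML² = (1/12)(3.03)(0.338)² = 0.028847 kg m²; centre at d = 0.624 m, so the parallel axis theorem gives I = 0.028847 + (3.03)(0.624)² = 1.2087 kg m².
Total I = 3.2383 kg m²; total mass M = 13.23 kg.
k = √(I/M) = √(3.2383/13.23) = 0.49474 m.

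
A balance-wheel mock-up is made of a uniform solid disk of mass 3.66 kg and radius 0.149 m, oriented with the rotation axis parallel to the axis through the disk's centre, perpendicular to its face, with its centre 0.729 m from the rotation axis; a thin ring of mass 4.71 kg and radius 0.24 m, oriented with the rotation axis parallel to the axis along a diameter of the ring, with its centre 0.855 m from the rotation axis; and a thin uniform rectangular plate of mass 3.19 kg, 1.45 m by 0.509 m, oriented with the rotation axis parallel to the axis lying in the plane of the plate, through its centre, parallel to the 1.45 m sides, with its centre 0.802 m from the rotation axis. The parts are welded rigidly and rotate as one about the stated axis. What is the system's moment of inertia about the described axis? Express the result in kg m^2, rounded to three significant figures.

Solid disk: I_cm = (1/2)MR² = (1/2)(3.66)(0.149)² = 0.040628 kg m^2; centre at d = 0.729 m, so the parallel axis theorem gives I = 0.040628 + (3.66)(0.729)² = 1.9857 kg m^2.
Thin ring: I_cm = (1/2)MR² = (1/2)(4.71)(0.24)² = 0.13565 kg m^2; centre at d = 0.855 m, so the parallel axis theorem gives I = 0.13565 + (4.71)(0.855)² = 3.5788 kg m^2.
Rectangular plate: I_cm = (1/12)Mb² = (1/12)(3.19)(0.509)² = 0.068872 kg m^2; centre at d = 0.802 m, so the parallel axis theorem gives I = 0.068872 + (3.19)(0.802)² = 2.1207 kg m^2.
Total I = 1.9857 + 3.5788 + 2.1207 = 7.6852 kg m^2.

7.69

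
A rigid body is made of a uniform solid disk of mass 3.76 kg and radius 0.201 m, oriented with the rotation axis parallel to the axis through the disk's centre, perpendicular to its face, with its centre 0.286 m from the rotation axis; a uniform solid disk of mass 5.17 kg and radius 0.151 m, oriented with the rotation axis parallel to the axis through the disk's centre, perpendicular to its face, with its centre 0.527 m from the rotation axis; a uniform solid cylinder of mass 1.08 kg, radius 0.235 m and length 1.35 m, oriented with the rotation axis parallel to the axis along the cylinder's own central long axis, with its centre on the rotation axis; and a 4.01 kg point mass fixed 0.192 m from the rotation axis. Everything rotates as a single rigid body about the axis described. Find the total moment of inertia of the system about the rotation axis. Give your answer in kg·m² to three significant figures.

Solid disk: I_cm = (1/2)MR² = (1/2)(3.76)(0.201)² = 0.075954 kg·m²; centre at d = 0.286 m, so the parallel axis theorem gives I = 0.075954 + (3.76)(0.286)² = 0.38351 kg·m².
Solid disk: I_cm = (1/2)MR² = (1/2)(5.17)(0.151)² = 0.058941 kg·m²; centre at d = 0.527 m, so the parallel axis theorem gives I = 0.058941 + (5.17)(0.527)² = 1.4948 kg·m².
Solid cylinder: I_cm = (1/2)MR² = (1/2)(1.08)(0.235)² = 0.029822 kg·m²; axis through the centre, so I = 0.029822 kg·m².
Point mass: I_cm = 0; centre at d = 0.192 m, so the parallel axis theorem gives I = 0 + (4.01)(0.192)² = 0.14782 kg·m².
Total I = 0.38351 + 1.4948 + 0.029822 + 0.14782 = 2.056 kg·m².

2.06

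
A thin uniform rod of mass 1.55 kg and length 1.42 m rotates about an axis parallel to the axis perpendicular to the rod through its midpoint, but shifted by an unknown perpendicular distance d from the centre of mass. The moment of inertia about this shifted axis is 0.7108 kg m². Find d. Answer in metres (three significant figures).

0.539

About the centre-of-mass axis, I_cm = (1/12)ML² = (1/12)(1.55)(1.42)² = 0.26045 kg m².
Parallel axis theorem: I = I_cm + Md², so Md² = 0.7108 − 0.26045 = 0.45035 kg m².
d = √(0.45035 / 1.55) = 0.53902 m.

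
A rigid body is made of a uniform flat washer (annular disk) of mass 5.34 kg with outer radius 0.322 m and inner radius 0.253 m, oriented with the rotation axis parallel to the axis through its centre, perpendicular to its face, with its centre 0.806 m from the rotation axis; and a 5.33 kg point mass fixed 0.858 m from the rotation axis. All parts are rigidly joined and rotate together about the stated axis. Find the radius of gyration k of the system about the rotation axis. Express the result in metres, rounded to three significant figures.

0.857

Annular disk: I_cm = (1/2)M(R²+r²) = (1/2)(5.34)[(0.322)² + (0.253)²] = 0.44774 kg·m²; centre at d = 0.806 m, so the parallel axis theorem gives I = 0.44774 + (5.34)(0.806)² = 3.9168 kg·m².
Point mass: I_cm = 0; centre at d = 0.858 m, so the parallel axis theorem gives I = 0 + (5.33)(0.858)² = 3.9238 kg·m².
Total I = 7.8406 kg·m²; total mass M = 10.67 kg.
k = √(I/M) = √(7.8406/10.67) = 0.85722 m.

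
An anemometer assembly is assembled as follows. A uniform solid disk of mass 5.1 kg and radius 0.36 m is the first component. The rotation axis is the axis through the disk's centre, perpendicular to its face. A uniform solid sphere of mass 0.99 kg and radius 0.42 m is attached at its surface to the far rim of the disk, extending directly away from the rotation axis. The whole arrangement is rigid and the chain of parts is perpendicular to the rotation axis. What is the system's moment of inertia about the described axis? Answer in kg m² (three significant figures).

Solid disk: I_cm = (1/2)MR² = (1/2)(5.1)(0.36)² = 0.33048 kg m²; axis through the centre, so I = 0.33048 kg m².
Solid sphere: I_cm = (2/5)MR² = (2/5)(0.99)(0.42)² = 0.069854 kg m²; centre at d = 0.36 + 0.42 = 0.78 m, so I = I_cm + Md² gives I = 0.069854 + (0.99)(0.78)² = 0.67217 kg m².
Total I = 0.33048 + 0.67217 = 1.0027 kg m².

1.00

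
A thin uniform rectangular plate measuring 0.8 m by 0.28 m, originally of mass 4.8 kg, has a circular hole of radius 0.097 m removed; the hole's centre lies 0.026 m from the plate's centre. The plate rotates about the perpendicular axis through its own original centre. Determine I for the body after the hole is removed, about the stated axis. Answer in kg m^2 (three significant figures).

Unpierced body about its centre: I₀ = (1/12)M(a²+b²) = (1/12)(4.8)[(0.8)² + (0.28)²] = 0.28736 kg m^2.
The removed disk has mass m = M·πr²/(ab) = (4.8)·π(0.097)²/(0.8·0.28) = 0.63341 kg (same uniform areal density).
Its moment of inertia about the rotation axis (parallel-axis theorem): I_hole = (1/2)mr² + md² = (1/2)(0.63341)(0.097)² + (0.63341)(0.026)² = 0.0034081 kg m^2.
Treating the hole as negative mass, I = I₀ − I_hole = 0.28736 − 0.0034081 = 0.28395 kg m^2.

0.284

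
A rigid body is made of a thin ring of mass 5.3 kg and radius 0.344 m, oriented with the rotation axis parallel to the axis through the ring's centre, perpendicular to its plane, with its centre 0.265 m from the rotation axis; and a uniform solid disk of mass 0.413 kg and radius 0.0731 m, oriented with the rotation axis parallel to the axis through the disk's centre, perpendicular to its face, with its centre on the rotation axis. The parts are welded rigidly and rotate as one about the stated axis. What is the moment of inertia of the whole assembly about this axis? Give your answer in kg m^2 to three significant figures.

Thin ring: I_cm = MR² = (5.3)(0.344)² = 0.62718 kg m^2; centre at d = 0.265 m, so I = I_cm + Md² gives I = 0.62718 + (5.3)(0.265)² = 0.99937 kg m^2.
Solid disk: I_cm = (1/2)MR² = (1/2)(0.413)(0.0731)² = 0.0011035 kg m^2; axis through the centre, so I = 0.0011035 kg m^2.
Total I = 0.99937 + 0.0011035 = 1.0005 kg m^2.

1.00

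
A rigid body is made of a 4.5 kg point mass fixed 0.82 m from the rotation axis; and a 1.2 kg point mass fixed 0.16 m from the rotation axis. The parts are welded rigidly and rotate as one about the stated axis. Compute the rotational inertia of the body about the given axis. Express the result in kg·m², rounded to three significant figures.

Point mass: I_cm = 0; centre at d = 0.82 m, so I = I_cm + Md² gives I = 0 + (4.5)(0.82)² = 3.0258 kg·m².
Point mass: I_cm = 0; centre at d = 0.16 m, so I = I_cm + Md² gives I = 0 + (1.2)(0.16)² = 0.03072 kg·m².
Total I = 3.0258 + 0.03072 = 3.0565 kg·m².

3.06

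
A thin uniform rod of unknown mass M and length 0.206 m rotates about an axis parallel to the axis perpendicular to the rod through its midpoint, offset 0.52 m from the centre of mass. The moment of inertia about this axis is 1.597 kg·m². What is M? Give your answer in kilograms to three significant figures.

5.83

I = I_cm + Md² = (1/12)ML² + Md² = M·[0.0833333·(0.206)² + (0.52)²] = M·0.27394.
So M = 1.597 / 0.27394 = 5.8298 kg.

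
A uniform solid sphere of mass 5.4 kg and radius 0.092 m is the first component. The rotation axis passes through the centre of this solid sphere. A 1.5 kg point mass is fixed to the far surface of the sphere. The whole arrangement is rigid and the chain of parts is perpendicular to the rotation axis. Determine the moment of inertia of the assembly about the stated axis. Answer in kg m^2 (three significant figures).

0.0310

Solid sphere: I_cm = (2/5)MR² = (2/5)(5.4)(0.092)² = 0.018282 kg m^2; axis through the centre, so I = 0.018282 kg m^2.
Point mass: I_cm = 0; centre at d = 0.092 m, so I = I_cm + Md² gives I = 0 + (1.5)(0.092)² = 0.012696 kg m^2.
Total I = 0.018282 + 0.012696 = 0.030978 kg m^2.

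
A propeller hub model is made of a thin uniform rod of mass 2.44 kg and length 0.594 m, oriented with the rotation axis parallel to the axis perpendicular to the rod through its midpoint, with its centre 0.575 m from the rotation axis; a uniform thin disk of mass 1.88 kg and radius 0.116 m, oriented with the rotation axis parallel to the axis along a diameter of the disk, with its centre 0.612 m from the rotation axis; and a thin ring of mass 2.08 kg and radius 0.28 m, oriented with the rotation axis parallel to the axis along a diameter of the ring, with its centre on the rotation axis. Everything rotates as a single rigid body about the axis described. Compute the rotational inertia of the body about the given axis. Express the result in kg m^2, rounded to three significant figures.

1.67

Thin rod: I_cm = (1/12)ML² = (1/12)(2.44)(0.594)² = 0.071743 kg m^2; centre at d = 0.575 m, so I = I_cm + Md² gives I = 0.071743 + (2.44)(0.575)² = 0.87847 kg m^2.
Thin disk: I_cm = (1/4)MR² = (1/4)(1.88)(0.116)² = 0.0063243 kg m^2; centre at d = 0.612 m, so I = I_cm + Md² gives I = 0.0063243 + (1.88)(0.612)² = 0.71047 kg m^2.
Thin ring: I_cm = (1/2)MR² = (1/2)(2.08)(0.28)² = 0.081536 kg m^2; axis through the centre, so I = 0.081536 kg m^2.
Total I = 0.87847 + 0.71047 + 0.081536 = 1.6705 kg m^2.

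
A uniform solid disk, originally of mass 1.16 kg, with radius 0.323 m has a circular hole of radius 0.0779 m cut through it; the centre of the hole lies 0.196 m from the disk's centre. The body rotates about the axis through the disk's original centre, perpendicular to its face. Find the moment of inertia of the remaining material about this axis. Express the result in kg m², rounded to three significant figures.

0.0577

Unpierced body about its centre: I₀ = (1/2)MR² = (1/2)(1.16)(0.323)² = 0.060511 kg m².
The removed disk has mass m = M·(r/R)² = (1.16)(0.0779/0.323)² = 0.067473 kg (same uniform areal density).
Its moment of inertia about the rotation axis (parallel-axis theorem): I_hole = (1/2)mr² + md² = (1/2)(0.067473)(0.0779)² + (0.067473)(0.196)² = 0.0027968 kg m².
Treating the hole as negative mass, I = I₀ − I_hole = 0.060511 − 0.0027968 = 0.057714 kg m².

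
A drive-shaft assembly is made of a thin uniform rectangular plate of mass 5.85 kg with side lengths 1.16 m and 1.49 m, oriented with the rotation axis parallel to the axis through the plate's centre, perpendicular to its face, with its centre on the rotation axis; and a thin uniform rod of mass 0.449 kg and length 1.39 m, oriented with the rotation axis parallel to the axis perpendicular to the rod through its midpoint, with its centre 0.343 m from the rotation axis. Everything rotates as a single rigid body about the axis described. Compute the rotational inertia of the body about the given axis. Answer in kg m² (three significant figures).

Rectangular plate: I_cm = (1/12)M(a²+b²) = (1/12)(5.85)[(1.16)² + (1.49)²] = 1.7383 kg m²; axis through the centre, so I = 1.7383 kg m².
Thin rod: I_cm = (1/12)ML² = (1/12)(0.449)(1.39)² = 0.072293 kg m²; centre at d = 0.343 m, so the parallel axis theorem gives I = 0.072293 + (0.449)(0.343)² = 0.12512 kg m².
Total I = 1.7383 + 0.12512 = 1.8634 kg m².

1.86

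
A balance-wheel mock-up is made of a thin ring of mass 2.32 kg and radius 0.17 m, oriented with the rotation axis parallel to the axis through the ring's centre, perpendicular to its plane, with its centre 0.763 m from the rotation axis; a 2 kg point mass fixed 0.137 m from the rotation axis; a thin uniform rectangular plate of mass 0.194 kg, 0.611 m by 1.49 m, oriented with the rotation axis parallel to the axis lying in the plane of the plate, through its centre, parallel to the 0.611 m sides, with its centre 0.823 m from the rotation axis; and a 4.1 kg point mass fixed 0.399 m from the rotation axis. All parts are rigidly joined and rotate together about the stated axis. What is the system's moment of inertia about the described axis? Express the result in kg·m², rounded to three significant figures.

2.28

Thin ring: I_cm = MR² = (2.32)(0.17)² = 0.067048 kg·m²; centre at d = 0.763 m, so I = I_cm + Md² gives I = 0.067048 + (2.32)(0.763)² = 1.4177 kg·m².
Point mass: I_cm = 0; centre at d = 0.137 m, so I = I_cm + Md² gives I = 0 + (2)(0.137)² = 0.037538 kg·m².
Rectangular plate: I_cm = (1/12)Mb² = (1/12)(0.194)(1.49)² = 0.035892 kg·m²; centre at d = 0.823 m, so I = I_cm + Md² gives I = 0.035892 + (0.194)(0.823)² = 0.16729 kg·m².
Point mass: I_cm = 0; centre at d = 0.399 m, so I = I_cm + Md² gives I = 0 + (4.1)(0.399)² = 0.65272 kg·m².
Total I = 1.4177 + 0.037538 + 0.16729 + 0.65272 = 2.2752 kg·m².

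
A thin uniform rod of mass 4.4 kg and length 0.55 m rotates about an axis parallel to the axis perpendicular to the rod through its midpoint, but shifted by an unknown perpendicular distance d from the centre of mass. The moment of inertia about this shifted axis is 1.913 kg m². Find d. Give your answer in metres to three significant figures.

About the centre-of-mass axis, I_cm = (1/12)ML² = (1/12)(4.4)(0.55)² = 0.11092 kg m².
Parallel axis theorem: I = I_cm + Md², so Md² = 1.913 − 0.11092 = 1.8021 kg m².
d = √(1.8021 / 4.4) = 0.63997 m.

0.640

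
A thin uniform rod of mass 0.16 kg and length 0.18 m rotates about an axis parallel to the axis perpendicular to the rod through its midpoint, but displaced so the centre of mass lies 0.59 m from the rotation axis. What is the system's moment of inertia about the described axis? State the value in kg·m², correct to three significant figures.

I_cm = (1/12)ML² = (1/12)(0.16)(0.18)² = 0.000432 kg·m²; centre at d = 0.59 m, so the parallel axis theorem gives I = 0.000432 + (0.16)(0.59)² = 0.056128 kg·m².

0.0561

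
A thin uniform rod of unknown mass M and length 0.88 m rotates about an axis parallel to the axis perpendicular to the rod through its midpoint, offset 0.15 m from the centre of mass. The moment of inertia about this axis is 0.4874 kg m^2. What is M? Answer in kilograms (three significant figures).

I = I_cm + Md² = (1/12)ML² + Md² = M·[0.0833333·(0.88)² + (0.15)²] = M·0.087033.
So M = 0.4874 / 0.087033 = 5.6002 kg.

5.60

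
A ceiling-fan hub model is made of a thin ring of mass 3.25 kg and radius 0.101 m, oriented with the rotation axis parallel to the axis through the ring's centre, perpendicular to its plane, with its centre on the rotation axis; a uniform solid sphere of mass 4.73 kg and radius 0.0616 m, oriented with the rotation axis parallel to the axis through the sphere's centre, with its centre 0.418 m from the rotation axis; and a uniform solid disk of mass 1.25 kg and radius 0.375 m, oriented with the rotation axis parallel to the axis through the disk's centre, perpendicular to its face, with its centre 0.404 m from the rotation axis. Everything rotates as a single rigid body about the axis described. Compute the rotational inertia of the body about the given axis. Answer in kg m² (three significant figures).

1.16

Thin ring: I_cm = MR² = (3.25)(0.101)² = 0.033153 kg m²; axis through the centre, so I = 0.033153 kg m².
Solid sphere: I_cm = (2/5)MR² = (2/5)(4.73)(0.0616)² = 0.0071793 kg m²; centre at d = 0.418 m, so I = I_cm + Md² gives I = 0.0071793 + (4.73)(0.418)² = 0.83362 kg m².
Solid disk: I_cm = (1/2)MR² = (1/2)(1.25)(0.375)² = 0.087891 kg m²; centre at d = 0.404 m, so I = I_cm + Md² gives I = 0.087891 + (1.25)(0.404)² = 0.29191 kg m².
Total I = 0.033153 + 0.83362 + 0.29191 = 1.1587 kg m².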